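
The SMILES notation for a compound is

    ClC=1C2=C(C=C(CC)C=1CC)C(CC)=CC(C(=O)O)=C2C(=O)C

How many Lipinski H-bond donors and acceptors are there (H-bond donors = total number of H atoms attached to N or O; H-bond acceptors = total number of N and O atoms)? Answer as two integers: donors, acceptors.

1, 3

Donors: find every N or O and count the H atoms it carries.
  atom 18 (O): bond orders sum to 2 → 0 H
  atom 19 (O): bond orders sum to 1 → 1 H
  atom 22 (O): bond orders sum to 2 → 0 H
Lipinski HBD = 1.
Acceptors: N atoms = 0, O atoms = 3 → HBA = 3.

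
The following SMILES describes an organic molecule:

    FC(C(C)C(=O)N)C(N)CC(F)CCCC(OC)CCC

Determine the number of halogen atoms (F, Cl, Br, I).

Halogen atoms appear at heavy-atom positions 1, 12 (2×F).
Other groups present: 1 amide, 1 ether, 1 primary amine.
Halogen count: 2.

2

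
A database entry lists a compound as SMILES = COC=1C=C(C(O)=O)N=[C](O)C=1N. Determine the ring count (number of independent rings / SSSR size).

In SMILES, each pair of matching ring-closure digits denotes one ring-closing bond; the number of such bonds equals the number of independent rings.
Ring-closure bonds here: 1.

1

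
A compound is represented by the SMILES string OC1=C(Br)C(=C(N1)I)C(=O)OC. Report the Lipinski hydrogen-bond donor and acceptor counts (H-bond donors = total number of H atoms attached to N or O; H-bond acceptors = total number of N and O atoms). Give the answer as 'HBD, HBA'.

Donors: find every N or O and count the H atoms it carries.
  atom 1 (O): bond orders sum to 1 → 1 H
  atom 7 (N): bond orders sum to 2 → 1 H
  atom 10 (O): bond orders sum to 2 → 0 H
  atom 11 (O): bond orders sum to 2 → 0 H
Lipinski HBD = 2.
Acceptors: N atoms = 1, O atoms = 3 → HBA = 4.

2, 4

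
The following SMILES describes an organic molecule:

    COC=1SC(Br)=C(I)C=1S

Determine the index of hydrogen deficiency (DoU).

Molecular formula: C5H4BrIOS2.
DoU = (2C + 2 + N − H − X) / 2, where X is the halogen count and O/S are ignored.
    = (2·5 + 2 + 0 − 4 − 2) / 2 = 6 / 2 = 3.

3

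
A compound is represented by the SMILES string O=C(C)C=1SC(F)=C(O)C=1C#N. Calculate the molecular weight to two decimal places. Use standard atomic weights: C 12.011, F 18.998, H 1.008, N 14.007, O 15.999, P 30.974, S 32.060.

First, the molecular formula is C7H4FNO2S (counting implicit H from valence).
  C: 7 × 12.011 = 84.077
  F: 1 × 18.998 = 18.998
  H: 4 × 1.008 = 4.032
  N: 1 × 14.007 = 14.007
  O: 2 × 15.999 = 31.998
  S: 1 × 32.060 = 32.060
Sum: 7×12.011 + 1×18.998 + 4×1.008 + 1×14.007 + 2×15.999 + 1×32.060 = 185.172 → 185.17 g/mol.

185.17 g/mol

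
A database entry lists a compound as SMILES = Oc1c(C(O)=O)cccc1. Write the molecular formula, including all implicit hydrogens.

C7H6O3

Walk through each heavy atom and fill implicit hydrogens from standard valence (C 4, N 3, O 2, S 2, halogen 1); for lowercase aromatic atoms, an aromatic c carries 1 H when it has two neighbours and 0 H with three, and aromatic n carries 0 H:
  atom 1: O, bond orders sum to 1 (valence 2) → 1 H
  atom 2: aromatic c, 3 neighbours → 0 H
  atom 3: aromatic c, 3 neighbours → 0 H
  atom 4: C, bond orders sum to 4 (valence 4) → 0 H
  atom 5: O, bond orders sum to 1 (valence 2) → 1 H
  atom 6: O, bond orders sum to 2 (valence 2) → 0 H
  atom 7: aromatic c, 2 neighbours → 1 H
  atom 8: aromatic c, 2 neighbours → 1 H
  atom 9: aromatic c, 2 neighbours → 1 H
  atom 10: aromatic c, 2 neighbours → 1 H
Totals → C:7, H:6, O:3.
In Hill order: C7H6O3.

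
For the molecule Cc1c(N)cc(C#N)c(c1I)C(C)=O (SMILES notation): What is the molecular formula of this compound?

Walk through each heavy atom and fill implicit hydrogens from standard valence (C 4, N 3, O 2, S 2, halogen 1); for lowercase aromatic atoms, an aromatic c carries 1 H when it has two neighbours and 0 H with three, and aromatic n carries 0 H:
  atom 1: C, bond orders sum to 1 (valence 4) → 3 H
  atom 2: aromatic c, 3 neighbours → 0 H
  atom 3: aromatic c, 3 neighbours → 0 H
  atom 4: N, bond orders sum to 1 (valence 3) → 2 H
  atom 5: aromatic c, 2 neighbours → 1 H
  atom 6: aromatic c, 3 neighbours → 0 H
  atom 7: C, bond orders sum to 4 (valence 4) → 0 H
  atom 8: N, bond orders sum to 3 (valence 3) → 0 H
  atom 9: aromatic c, 3 neighbours → 0 H
  atom 10: aromatic c, 3 neighbours → 0 H
  atom 11: I (halogen, monovalent) → 0 H
  atom 12: C, bond orders sum to 4 (valence 4) → 0 H
  atom 13: C, bond orders sum to 1 (valence 4) → 3 H
  atom 14: O, bond orders sum to 2 (valence 2) → 0 H
Totals → C:10, H:9, I:1, N:2, O:1.

C10H9IN2O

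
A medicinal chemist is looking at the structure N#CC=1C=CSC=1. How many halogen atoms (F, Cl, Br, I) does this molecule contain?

0

Scan the SMILES for the halogen motif — none present.
Groups that are present: 1 nitrile.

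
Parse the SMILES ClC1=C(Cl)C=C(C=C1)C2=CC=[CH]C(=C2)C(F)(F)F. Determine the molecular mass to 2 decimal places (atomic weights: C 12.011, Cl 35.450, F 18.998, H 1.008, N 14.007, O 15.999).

291.09 g/mol

First, the molecular formula is C13H7Cl2F3 (counting implicit H from valence).
  C: 13 × 12.011 = 156.143
  Cl: 2 × 35.450 = 70.900
  F: 3 × 18.998 = 56.994
  H: 7 × 1.008 = 7.056
Sum: 13×12.011 + 2×35.450 + 3×18.998 + 7×1.008 = 291.093 → 291.09 g/mol.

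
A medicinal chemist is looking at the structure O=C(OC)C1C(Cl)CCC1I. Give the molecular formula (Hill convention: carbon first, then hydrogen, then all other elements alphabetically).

C7H10ClIO2

Walk through each heavy atom and fill implicit hydrogens from standard valence (C 4, N 3, O 2, S 2, halogen 1):
  atom 1: O, bond orders sum to 2 (valence 2) → 0 H
  atom 2: C, bond orders sum to 4 (valence 4) → 0 H
  atom 3: O, bond orders sum to 2 (valence 2) → 0 H
  atom 4: C, bond orders sum to 1 (valence 4) → 3 H
  atom 5: C, bond orders sum to 3 (valence 4) → 1 H
  atom 6: C, bond orders sum to 3 (valence 4) → 1 H
  atom 7: Cl (halogen, monovalent) → 0 H
  atom 8: C, bond orders sum to 2 (valence 4) → 2 H
  atom 9: C, bond orders sum to 2 (valence 4) → 2 H
  atom 10: C, bond orders sum to 3 (valence 4) → 1 H
  atom 11: I (halogen, monovalent) → 0 H
Totals → C:7, H:10, Cl:1, I:1, O:2.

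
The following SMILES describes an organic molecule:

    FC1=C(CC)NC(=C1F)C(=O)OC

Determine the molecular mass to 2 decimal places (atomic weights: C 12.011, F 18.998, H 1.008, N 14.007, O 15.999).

First, the molecular formula is C8H9F2NO2 (counting implicit H from valence).
  C: 8 × 12.011 = 96.088
  F: 2 × 18.998 = 37.996
  H: 9 × 1.008 = 9.072
  N: 1 × 14.007 = 14.007
  O: 2 × 15.999 = 31.998
Sum: 8×12.011 + 2×18.998 + 9×1.008 + 1×14.007 + 2×15.999 = 189.161 → 189.16 g/mol.

189.16 g/mol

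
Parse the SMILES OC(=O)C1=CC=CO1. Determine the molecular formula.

C5H4O3

Walk through each heavy atom and fill implicit hydrogens from standard valence (C 4, N 3, O 2, S 2, halogen 1):
  atom 1: O, bond orders sum to 1 (valence 2) → 1 H
  atom 2: C, bond orders sum to 4 (valence 4) → 0 H
  atom 3: O, bond orders sum to 2 (valence 2) → 0 H
  atom 4: C, bond orders sum to 4 (valence 4) → 0 H
  atom 5: C, bond orders sum to 3 (valence 4) → 1 H
  atom 6: C, bond orders sum to 3 (valence 4) → 1 H
  atom 7: C, bond orders sum to 3 (valence 4) → 1 H
  atom 8: O, bond orders sum to 2 (valence 2) → 0 H
Totals → C:5, H:4, O:3.
In Hill order: C5H4O3.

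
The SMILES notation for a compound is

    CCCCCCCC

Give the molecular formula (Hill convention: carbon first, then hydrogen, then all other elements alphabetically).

Walk through each heavy atom and fill implicit hydrogens from standard valence (C 4, N 3, O 2, S 2, halogen 1):
  atom 1: C, bond orders sum to 1 (valence 4) → 3 H
  atom 2: C, bond orders sum to 2 (valence 4) → 2 H
  atom 3: C, bond orders sum to 2 (valence 4) → 2 H
  atom 4: C, bond orders sum to 2 (valence 4) → 2 H
  atom 5: C, bond orders sum to 2 (valence 4) → 2 H
  atom 6: C, bond orders sum to 2 (valence 4) → 2 H
  atom 7: C, bond orders sum to 2 (valence 4) → 2 H
  atom 8: C, bond orders sum to 1 (valence 4) → 3 H
Totals → C:8, H:18.
In Hill order: C8H18.

C8H18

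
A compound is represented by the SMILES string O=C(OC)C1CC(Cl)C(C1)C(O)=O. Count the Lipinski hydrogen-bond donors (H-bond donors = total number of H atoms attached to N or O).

Donors: find every N or O and count the H atoms it carries.
  atom 1 (O): bond orders sum to 2 → 0 H
  atom 3 (O): bond orders sum to 2 → 0 H
  atom 12 (O): bond orders sum to 1 → 1 H
  atom 13 (O): bond orders sum to 2 → 0 H
Lipinski HBD = 1.

1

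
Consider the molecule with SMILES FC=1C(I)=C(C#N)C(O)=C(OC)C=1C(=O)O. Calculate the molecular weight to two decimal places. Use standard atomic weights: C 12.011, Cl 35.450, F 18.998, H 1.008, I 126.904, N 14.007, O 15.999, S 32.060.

337.04 g/mol

First, the molecular formula is C9H5FINO4 (counting implicit H from valence).
  C: 9 × 12.011 = 108.099
  F: 1 × 18.998 = 18.998
  H: 5 × 1.008 = 5.040
  I: 1 × 126.904 = 126.904
  N: 1 × 14.007 = 14.007
  O: 4 × 15.999 = 63.996
Sum: 9×12.011 + 1×18.998 + 5×1.008 + 1×126.904 + 1×14.007 + 4×15.999 = 337.044 → 337.04 g/mol.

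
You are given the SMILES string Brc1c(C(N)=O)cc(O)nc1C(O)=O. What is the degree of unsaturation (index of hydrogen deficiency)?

Molecular formula: C7H5BrN2O4.
DoU = (2C + 2 + N − H − X) / 2, where X is the halogen count and O/S are ignored.
    = (2·7 + 2 + 2 − 5 − 1) / 2 = 12 / 2 = 6.

6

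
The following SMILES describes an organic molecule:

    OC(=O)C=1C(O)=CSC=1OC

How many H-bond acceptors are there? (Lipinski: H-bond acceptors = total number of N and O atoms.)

4

N atoms: 0; O atoms: 4.
Lipinski HBA = 0 + 4 = 4.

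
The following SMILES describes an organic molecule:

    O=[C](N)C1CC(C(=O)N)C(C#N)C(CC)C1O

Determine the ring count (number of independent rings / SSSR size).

1

In SMILES, each pair of matching ring-closure digits denotes one ring-closing bond; the number of such bonds equals the number of independent rings.
Ring-closure bonds here: 1.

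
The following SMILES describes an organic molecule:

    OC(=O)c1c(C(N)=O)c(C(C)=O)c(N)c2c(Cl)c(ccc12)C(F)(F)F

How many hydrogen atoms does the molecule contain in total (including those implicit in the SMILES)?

10

Walk through each heavy atom and fill implicit hydrogens from standard valence (C 4, N 3, O 2, S 2, halogen 1); for lowercase aromatic atoms, an aromatic c carries 1 H when it has two neighbours and 0 H with three, and aromatic n carries 0 H:
  atom 1: O, bond orders sum to 1 (valence 2) → 1 H
  atom 2: C, bond orders sum to 4 (valence 4) → 0 H
  atom 3: O, bond orders sum to 2 (valence 2) → 0 H
  atom 4: aromatic c, 3 neighbours → 0 H
  atom 5: aromatic c, 3 neighbours → 0 H
  atom 6: C, bond orders sum to 4 (valence 4) → 0 H
  atom 7: N, bond orders sum to 1 (valence 3) → 2 H
  atom 8: O, bond orders sum to 2 (valence 2) → 0 H
  atom 9: aromatic c, 3 neighbours → 0 H
  atom 10: C, bond orders sum to 4 (valence 4) → 0 H
  atom 11: C, bond orders sum to 1 (valence 4) → 3 H
  atom 12: O, bond orders sum to 2 (valence 2) → 0 H
  atom 13: aromatic c, 3 neighbours → 0 H
  atom 14: N, bond orders sum to 1 (valence 3) → 2 H
  atom 15: aromatic c, 3 neighbours → 0 H
  atom 16: aromatic c, 3 neighbours → 0 H
  atom 17: Cl (halogen, monovalent) → 0 H
  atom 18: aromatic c, 3 neighbours → 0 H
  atom 19: aromatic c, 2 neighbours → 1 H
  atom 20: aromatic c, 2 neighbours → 1 H
  atom 21: aromatic c, 3 neighbours → 0 H
  atom 22: C, bond orders sum to 4 (valence 4) → 0 H
  atom 23: F (halogen, monovalent) → 0 H
  atom 24: F (halogen, monovalent) → 0 H
  atom 25: F (halogen, monovalent) → 0 H
Total hydrogens: 10.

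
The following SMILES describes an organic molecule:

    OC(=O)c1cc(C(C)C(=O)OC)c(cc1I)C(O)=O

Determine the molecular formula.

Walk through each heavy atom and fill implicit hydrogens from standard valence (C 4, N 3, O 2, S 2, halogen 1); for lowercase aromatic atoms, an aromatic c carries 1 H when it has two neighbours and 0 H with three, and aromatic n carries 0 H:
  atom 1: O, bond orders sum to 1 (valence 2) → 1 H
  atom 2: C, bond orders sum to 4 (valence 4) → 0 H
  atom 3: O, bond orders sum to 2 (valence 2) → 0 H
  atom 4: aromatic c, 3 neighbours → 0 H
  atom 5: aromatic c, 2 neighbours → 1 H
  atom 6: aromatic c, 3 neighbours → 0 H
  atom 7: C, bond orders sum to 3 (valence 4) → 1 H
  atom 8: C, bond orders sum to 1 (valence 4) → 3 H
  atom 9: C, bond orders sum to 4 (valence 4) → 0 H
  atom 10: O, bond orders sum to 2 (valence 2) → 0 H
  atom 11: O, bond orders sum to 2 (valence 2) → 0 H
  atom 12: C, bond orders sum to 1 (valence 4) → 3 H
  atom 13: aromatic c, 3 neighbours → 0 H
  atom 14: aromatic c, 2 neighbours → 1 H
  atom 15: aromatic c, 3 neighbours → 0 H
  atom 16: I (halogen, monovalent) → 0 H
  atom 17: C, bond orders sum to 4 (valence 4) → 0 H
  atom 18: O, bond orders sum to 1 (valence 2) → 1 H
  atom 19: O, bond orders sum to 2 (valence 2) → 0 H
Totals → C:12, H:11, I:1, O:6.

C12H11IO6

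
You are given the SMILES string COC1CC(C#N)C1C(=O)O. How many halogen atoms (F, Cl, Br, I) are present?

Scan the SMILES for the halogen motif — none present.
Groups that are present: 1 carboxylic acid, 1 ether, 1 nitrile.

0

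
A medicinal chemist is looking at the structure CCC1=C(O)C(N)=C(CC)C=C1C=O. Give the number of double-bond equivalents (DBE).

Molecular formula: C11H15NO2.
DoU = (2C + 2 + N − H − X) / 2, where X is the halogen count and O/S are ignored.
    = (2·11 + 2 + 1 − 15 − 0) / 2 = 10 / 2 = 5.

5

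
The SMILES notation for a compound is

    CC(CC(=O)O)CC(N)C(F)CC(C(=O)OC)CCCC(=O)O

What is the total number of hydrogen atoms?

Walk through each heavy atom and fill implicit hydrogens from standard valence (C 4, N 3, O 2, S 2, halogen 1):
  atom 1: C, bond orders sum to 1 (valence 4) → 3 H
  atom 2: C, bond orders sum to 3 (valence 4) → 1 H
  atom 3: C, bond orders sum to 2 (valence 4) → 2 H
  atom 4: C, bond orders sum to 4 (valence 4) → 0 H
  atom 5: O, bond orders sum to 2 (valence 2) → 0 H
  atom 6: O, bond orders sum to 1 (valence 2) → 1 H
  atom 7: C, bond orders sum to 2 (valence 4) → 2 H
  atom 8: C, bond orders sum to 3 (valence 4) → 1 H
  atom 9: N, bond orders sum to 1 (valence 3) → 2 H
  atom 10: C, bond orders sum to 3 (valence 4) → 1 H
  atom 11: F (halogen, monovalent) → 0 H
  atom 12: C, bond orders sum to 2 (valence 4) → 2 H
  atom 13: C, bond orders sum to 3 (valence 4) → 1 H
  atom 14: C, bond orders sum to 4 (valence 4) → 0 H
  atom 15: O, bond orders sum to 2 (valence 2) → 0 H
  atom 16: O, bond orders sum to 2 (valence 2) → 0 H
  atom 17: C, bond orders sum to 1 (valence 4) → 3 H
  atom 18: C, bond orders sum to 2 (valence 4) → 2 H
  atom 19: C, bond orders sum to 2 (valence 4) → 2 H
  atom 20: C, bond orders sum to 2 (valence 4) → 2 H
  atom 21: C, bond orders sum to 4 (valence 4) → 0 H
  atom 22: O, bond orders sum to 2 (valence 2) → 0 H
  atom 23: O, bond orders sum to 1 (valence 2) → 1 H
Total hydrogens: 26.

26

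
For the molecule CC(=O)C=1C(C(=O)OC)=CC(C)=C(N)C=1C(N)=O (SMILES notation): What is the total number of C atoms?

12

Count every carbon token in the SMILES (each C, including those in ring-closure positions and inside branches).
Carbon count: 12.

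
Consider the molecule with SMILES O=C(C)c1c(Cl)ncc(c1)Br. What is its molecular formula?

C7H5BrClNO

Walk through each heavy atom and fill implicit hydrogens from standard valence (C 4, N 3, O 2, S 2, halogen 1); for lowercase aromatic atoms, an aromatic c carries 1 H when it has two neighbours and 0 H with three, and aromatic n carries 0 H:
  atom 1: O, bond orders sum to 2 (valence 2) → 0 H
  atom 2: C, bond orders sum to 4 (valence 4) → 0 H
  atom 3: C, bond orders sum to 1 (valence 4) → 3 H
  atom 4: aromatic c, 3 neighbours → 0 H
  atom 5: aromatic c, 3 neighbours → 0 H
  atom 6: Cl (halogen, monovalent) → 0 H
  atom 7: aromatic n, 2 neighbours → 0 H
  atom 8: aromatic c, 2 neighbours → 1 H
  atom 9: aromatic c, 3 neighbours → 0 H
  atom 10: aromatic c, 2 neighbours → 1 H
  atom 11: Br (halogen, monovalent) → 0 H
Totals → C:7, H:5, Br:1, Cl:1, N:1, O:1.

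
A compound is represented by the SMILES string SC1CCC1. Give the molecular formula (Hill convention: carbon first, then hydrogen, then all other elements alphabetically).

Walk through each heavy atom and fill implicit hydrogens from standard valence (C 4, N 3, O 2, S 2, halogen 1):
  atom 1: S, bond orders sum to 1 (valence 2) → 1 H
  atom 2: C, bond orders sum to 3 (valence 4) → 1 H
  atom 3: C, bond orders sum to 2 (valence 4) → 2 H
  atom 4: C, bond orders sum to 2 (valence 4) → 2 H
  atom 5: C, bond orders sum to 2 (valence 4) → 2 H
Totals → C:4, H:8, S:1.
In Hill order: C4H8S.

C4H8S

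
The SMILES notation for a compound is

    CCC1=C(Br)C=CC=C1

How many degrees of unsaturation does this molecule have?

Molecular formula: C8H9Br.
DoU = (2C + 2 + N − H − X) / 2, where X is the halogen count and O/S are ignored.
    = (2·8 + 2 + 0 − 9 − 1) / 2 = 8 / 2 = 4.

4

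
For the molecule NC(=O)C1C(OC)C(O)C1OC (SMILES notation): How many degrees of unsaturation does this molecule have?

Degree of unsaturation = (number of rings) + (number of π bonds).
Ring closures in the SMILES: 1.
π bonds: 1 double bond (each 1 DoU) → 1 DoU from unsaturation.
Total DoU = 1 + 1 = 2.

2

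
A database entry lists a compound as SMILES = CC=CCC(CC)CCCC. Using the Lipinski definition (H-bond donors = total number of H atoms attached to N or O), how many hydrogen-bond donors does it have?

0

Donors: find every N or O and count the H atoms it carries.
  (no N or O atoms present)
Lipinski HBD = 0.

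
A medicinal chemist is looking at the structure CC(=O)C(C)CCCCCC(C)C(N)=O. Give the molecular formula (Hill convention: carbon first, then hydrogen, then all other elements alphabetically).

C12H23NO2

Walk through each heavy atom and fill implicit hydrogens from standard valence (C 4, N 3, O 2, S 2, halogen 1):
  atom 1: C, bond orders sum to 1 (valence 4) → 3 H
  atom 2: C, bond orders sum to 4 (valence 4) → 0 H
  atom 3: O, bond orders sum to 2 (valence 2) → 0 H
  atom 4: C, bond orders sum to 3 (valence 4) → 1 H
  atom 5: C, bond orders sum to 1 (valence 4) → 3 H
  atom 6: C, bond orders sum to 2 (valence 4) → 2 H
  atom 7: C, bond orders sum to 2 (valence 4) → 2 H
  atom 8: C, bond orders sum to 2 (valence 4) → 2 H
  atom 9: C, bond orders sum to 2 (valence 4) → 2 H
  atom 10: C, bond orders sum to 2 (valence 4) → 2 H
  atom 11: C, bond orders sum to 3 (valence 4) → 1 H
  atom 12: C, bond orders sum to 1 (valence 4) → 3 H
  atom 13: C, bond orders sum to 4 (valence 4) → 0 H
  atom 14: N, bond orders sum to 1 (valence 3) → 2 H
  atom 15: O, bond orders sum to 2 (valence 2) → 0 H
Totals → C:12, H:23, N:1, O:2.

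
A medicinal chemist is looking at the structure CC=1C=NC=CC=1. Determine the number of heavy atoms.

7

Every atom symbol written in the SMILES (organic subset) is one heavy atom; implicit H are not written.
Heavy atoms by element → C:6, N:1.
Total: 7.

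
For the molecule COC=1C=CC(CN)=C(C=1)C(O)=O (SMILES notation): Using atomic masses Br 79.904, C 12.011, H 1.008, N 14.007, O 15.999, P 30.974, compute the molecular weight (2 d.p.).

181.19 g/mol

First, the molecular formula is C9H11NO3 (counting implicit H from valence).
  C: 9 × 12.011 = 108.099
  H: 11 × 1.008 = 11.088
  N: 1 × 14.007 = 14.007
  O: 3 × 15.999 = 47.997
Sum: 9×12.011 + 11×1.008 + 1×14.007 + 3×15.999 = 181.191 → 181.19 g/mol.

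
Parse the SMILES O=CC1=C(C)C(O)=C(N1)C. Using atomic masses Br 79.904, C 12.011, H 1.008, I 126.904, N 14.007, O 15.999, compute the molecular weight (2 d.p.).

First, the molecular formula is C7H9NO2 (counting implicit H from valence).
  C: 7 × 12.011 = 84.077
  H: 9 × 1.008 = 9.072
  N: 1 × 14.007 = 14.007
  O: 2 × 15.999 = 31.998
Sum: 7×12.011 + 9×1.008 + 1×14.007 + 2×15.999 = 139.154 → 139.15 g/mol.

139.15 g/mol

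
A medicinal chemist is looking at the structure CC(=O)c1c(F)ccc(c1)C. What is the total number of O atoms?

1

Scan the SMILES for O atoms (remember two-letter symbols like Cl and Br are single atoms).
Oxygen count: 1.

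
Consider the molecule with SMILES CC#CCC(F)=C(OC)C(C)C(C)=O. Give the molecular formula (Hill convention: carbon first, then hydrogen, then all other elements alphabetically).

Walk through each heavy atom and fill implicit hydrogens from standard valence (C 4, N 3, O 2, S 2, halogen 1):
  atom 1: C, bond orders sum to 1 (valence 4) → 3 H
  atom 2: C, bond orders sum to 4 (valence 4) → 0 H
  atom 3: C, bond orders sum to 4 (valence 4) → 0 H
  atom 4: C, bond orders sum to 2 (valence 4) → 2 H
  atom 5: C, bond orders sum to 4 (valence 4) → 0 H
  atom 6: F (halogen, monovalent) → 0 H
  atom 7: C, bond orders sum to 4 (valence 4) → 0 H
  atom 8: O, bond orders sum to 2 (valence 2) → 0 H
  atom 9: C, bond orders sum to 1 (valence 4) → 3 H
  atom 10: C, bond orders sum to 3 (valence 4) → 1 H
  atom 11: C, bond orders sum to 1 (valence 4) → 3 H
  atom 12: C, bond orders sum to 4 (valence 4) → 0 H
  atom 13: C, bond orders sum to 1 (valence 4) → 3 H
  atom 14: O, bond orders sum to 2 (valence 2) → 0 H
Totals → C:11, H:15, F:1, O:2.

C11H15FO2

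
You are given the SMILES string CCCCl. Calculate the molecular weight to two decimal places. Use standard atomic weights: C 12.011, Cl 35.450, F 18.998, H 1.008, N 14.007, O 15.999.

78.54 g/mol

First, the molecular formula is C3H7Cl (counting implicit H from valence).
  C: 3 × 12.011 = 36.033
  Cl: 1 × 35.450 = 35.450
  H: 7 × 1.008 = 7.056
Sum: 3×12.011 + 1×35.450 + 7×1.008 = 78.539 → 78.54 g/mol.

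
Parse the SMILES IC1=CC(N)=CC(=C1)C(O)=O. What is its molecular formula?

C7H6INO2

Walk through each heavy atom and fill implicit hydrogens from standard valence (C 4, N 3, O 2, S 2, halogen 1):
  atom 1: I (halogen, monovalent) → 0 H
  atom 2: C, bond orders sum to 4 (valence 4) → 0 H
  atom 3: C, bond orders sum to 3 (valence 4) → 1 H
  atom 4: C, bond orders sum to 4 (valence 4) → 0 H
  atom 5: N, bond orders sum to 1 (valence 3) → 2 H
  atom 6: C, bond orders sum to 3 (valence 4) → 1 H
  atom 7: C, bond orders sum to 4 (valence 4) → 0 H
  atom 8: C, bond orders sum to 3 (valence 4) → 1 H
  atom 9: C, bond orders sum to 4 (valence 4) → 0 H
  atom 10: O, bond orders sum to 1 (valence 2) → 1 H
  atom 11: O, bond orders sum to 2 (valence 2) → 0 H
Totals → C:7, H:6, I:1, N:1, O:2.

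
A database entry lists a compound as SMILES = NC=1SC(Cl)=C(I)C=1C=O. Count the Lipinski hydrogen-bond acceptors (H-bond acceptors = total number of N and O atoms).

2

N atoms: 1; O atoms: 1.
Lipinski HBA = 1 + 1 = 2.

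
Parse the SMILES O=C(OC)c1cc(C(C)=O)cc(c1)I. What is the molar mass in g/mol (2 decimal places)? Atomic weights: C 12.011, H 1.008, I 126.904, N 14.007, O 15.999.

304.08 g/mol

First, the molecular formula is C10H9IO3 (counting implicit H from valence).
  C: 10 × 12.011 = 120.110
  H: 9 × 1.008 = 9.072
  I: 1 × 126.904 = 126.904
  O: 3 × 15.999 = 47.997
Sum: 10×12.011 + 9×1.008 + 1×126.904 + 3×15.999 = 304.083 → 304.08 g/mol.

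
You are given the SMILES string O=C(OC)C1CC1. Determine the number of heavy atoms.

7

Every atom symbol written in the SMILES (organic subset) is one heavy atom; implicit H are not written.
Heavy atoms by element → C:5, O:2.
Total: 7.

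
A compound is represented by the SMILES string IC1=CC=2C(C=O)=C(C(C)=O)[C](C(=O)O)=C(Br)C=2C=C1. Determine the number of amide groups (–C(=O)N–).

0

Scan the SMILES for the amide motif — none present.
Groups that are present: 1 aldehyde, 1 carboxylic acid, 1 ketone.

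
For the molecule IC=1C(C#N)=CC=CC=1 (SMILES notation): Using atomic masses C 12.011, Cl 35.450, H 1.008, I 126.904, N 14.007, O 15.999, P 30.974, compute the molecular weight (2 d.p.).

First, the molecular formula is C7H4IN (counting implicit H from valence).
  C: 7 × 12.011 = 84.077
  H: 4 × 1.008 = 4.032
  I: 1 × 126.904 = 126.904
  N: 1 × 14.007 = 14.007
Sum: 7×12.011 + 4×1.008 + 1×126.904 + 1×14.007 = 229.020 → 229.02 g/mol.

229.02 g/mol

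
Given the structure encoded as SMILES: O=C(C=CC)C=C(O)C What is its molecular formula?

Walk through each heavy atom and fill implicit hydrogens from standard valence (C 4, N 3, O 2, S 2, halogen 1):
  atom 1: O, bond orders sum to 2 (valence 2) → 0 H
  atom 2: C, bond orders sum to 4 (valence 4) → 0 H
  atom 3: C, bond orders sum to 3 (valence 4) → 1 H
  atom 4: C, bond orders sum to 3 (valence 4) → 1 H
  atom 5: C, bond orders sum to 1 (valence 4) → 3 H
  atom 6: C, bond orders sum to 3 (valence 4) → 1 H
  atom 7: C, bond orders sum to 4 (valence 4) → 0 H
  atom 8: O, bond orders sum to 1 (valence 2) → 1 H
  atom 9: C, bond orders sum to 1 (valence 4) → 3 H
Totals → C:7, H:10, O:2.
In Hill order: C7H10O2.

C7H10O2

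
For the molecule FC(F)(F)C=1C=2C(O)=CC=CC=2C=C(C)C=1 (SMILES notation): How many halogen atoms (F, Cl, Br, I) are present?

Halogen atoms appear at heavy-atom positions 1, 3, 4 (3×F).
Other groups present: 1 hydroxyl.
Halogen count: 3.

3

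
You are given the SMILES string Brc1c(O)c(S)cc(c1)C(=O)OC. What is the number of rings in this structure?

In SMILES, each pair of matching ring-closure digits denotes one ring-closing bond; the number of such bonds equals the number of independent rings.
Ring-closure bonds here: 1.

1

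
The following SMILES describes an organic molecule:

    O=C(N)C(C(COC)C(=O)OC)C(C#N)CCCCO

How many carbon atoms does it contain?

Count every carbon token in the SMILES (each C, including those in ring-closure positions and inside branches).
Carbon count: 13.

13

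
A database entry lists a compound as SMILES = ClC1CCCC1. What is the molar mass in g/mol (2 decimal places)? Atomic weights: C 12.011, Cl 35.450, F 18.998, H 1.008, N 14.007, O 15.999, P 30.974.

First, the molecular formula is C5H9Cl (counting implicit H from valence).
  C: 5 × 12.011 = 60.055
  Cl: 1 × 35.450 = 35.450
  H: 9 × 1.008 = 9.072
Sum: 5×12.011 + 1×35.450 + 9×1.008 = 104.577 → 104.58 g/mol.

104.58 g/mol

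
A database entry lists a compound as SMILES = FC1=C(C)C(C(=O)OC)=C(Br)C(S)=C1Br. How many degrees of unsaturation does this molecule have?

5

Degree of unsaturation = (number of rings) + (number of π bonds).
Ring closures in the SMILES: 1.
π bonds: 4 double bonds (each 1 DoU) → 4 DoU from unsaturation.
Total DoU = 1 + 4 = 5.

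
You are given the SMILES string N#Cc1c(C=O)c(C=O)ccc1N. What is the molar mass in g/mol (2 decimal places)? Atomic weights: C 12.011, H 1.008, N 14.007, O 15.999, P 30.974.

First, the molecular formula is C9H6N2O2 (counting implicit H from valence).
  C: 9 × 12.011 = 108.099
  H: 6 × 1.008 = 6.048
  N: 2 × 14.007 = 28.014
  O: 2 × 15.999 = 31.998
Sum: 9×12.011 + 6×1.008 + 2×14.007 + 2×15.999 = 174.159 → 174.16 g/mol.

174.16 g/mol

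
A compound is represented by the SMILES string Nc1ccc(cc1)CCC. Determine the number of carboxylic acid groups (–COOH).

Scan the SMILES for the carboxylic acid motif — none present.
Groups that are present: 1 primary amine.

0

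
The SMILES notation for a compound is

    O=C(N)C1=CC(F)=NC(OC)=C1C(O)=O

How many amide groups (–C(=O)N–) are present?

The amide motif appears at heavy-atom position 2 in the SMILES.
Other groups present: 1 carboxylic acid, 1 ether.
Amide count: 1.

1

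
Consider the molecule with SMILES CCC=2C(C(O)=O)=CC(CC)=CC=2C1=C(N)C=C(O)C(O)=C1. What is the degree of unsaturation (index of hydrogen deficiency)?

Degree of unsaturation = (number of rings) + (number of π bonds).
Ring closures in the SMILES: 2.
π bonds: 7 double bonds (each 1 DoU) → 7 DoU from unsaturation.
Total DoU = 2 + 7 = 9.

9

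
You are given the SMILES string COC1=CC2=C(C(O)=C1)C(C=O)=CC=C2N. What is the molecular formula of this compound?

Walk through each heavy atom and fill implicit hydrogens from standard valence (C 4, N 3, O 2, S 2, halogen 1):
  atom 1: C, bond orders sum to 1 (valence 4) → 3 H
  atom 2: O, bond orders sum to 2 (valence 2) → 0 H
  atom 3: C, bond orders sum to 4 (valence 4) → 0 H
  atom 4: C, bond orders sum to 3 (valence 4) → 1 H
  atom 5: C, bond orders sum to 4 (valence 4) → 0 H
  atom 6: C, bond orders sum to 4 (valence 4) → 0 H
  atom 7: C, bond orders sum to 4 (valence 4) → 0 H
  atom 8: O, bond orders sum to 1 (valence 2) → 1 H
  atom 9: C, bond orders sum to 3 (valence 4) → 1 H
  atom 10: C, bond orders sum to 4 (valence 4) → 0 H
  atom 11: C, bond orders sum to 3 (valence 4) → 1 H
  atom 12: O, bond orders sum to 2 (valence 2) → 0 H
  atom 13: C, bond orders sum to 3 (valence 4) → 1 H
  atom 14: C, bond orders sum to 3 (valence 4) → 1 H
  atom 15: C, bond orders sum to 4 (valence 4) → 0 H
  atom 16: N, bond orders sum to 1 (valence 3) → 2 H
Totals → C:12, H:11, N:1, O:3.

C12H11NO3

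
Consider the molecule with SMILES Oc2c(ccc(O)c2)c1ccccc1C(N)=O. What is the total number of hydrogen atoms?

11

Walk through each heavy atom and fill implicit hydrogens from standard valence (C 4, N 3, O 2, S 2, halogen 1); for lowercase aromatic atoms, an aromatic c carries 1 H when it has two neighbours and 0 H with three, and aromatic n carries 0 H:
  atom 1: O, bond orders sum to 1 (valence 2) → 1 H
  atom 2: aromatic c, 3 neighbours → 0 H
  atom 3: aromatic c, 3 neighbours → 0 H
  atom 4: aromatic c, 2 neighbours → 1 H
  atom 5: aromatic c, 2 neighbours → 1 H
  atom 6: aromatic c, 3 neighbours → 0 H
  atom 7: O, bond orders sum to 1 (valence 2) → 1 H
  atom 8: aromatic c, 2 neighbours → 1 H
  atom 9: aromatic c, 3 neighbours → 0 H
  atom 10: aromatic c, 2 neighbours → 1 H
  atom 11: aromatic c, 2 neighbours → 1 H
  atom 12: aromatic c, 2 neighbours → 1 H
  atom 13: aromatic c, 2 neighbours → 1 H
  atom 14: aromatic c, 3 neighbours → 0 H
  atom 15: C, bond orders sum to 4 (valence 4) → 0 H
  atom 16: N, bond orders sum to 1 (valence 3) → 2 H
  atom 17: O, bond orders sum to 2 (valence 2) → 0 H
Total hydrogens: 11.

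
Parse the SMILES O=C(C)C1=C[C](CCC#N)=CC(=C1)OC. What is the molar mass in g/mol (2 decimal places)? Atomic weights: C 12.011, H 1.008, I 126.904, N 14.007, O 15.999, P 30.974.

First, the molecular formula is C12H13NO2 (counting implicit H from valence).
  C: 12 × 12.011 = 144.132
  H: 13 × 1.008 = 13.104
  N: 1 × 14.007 = 14.007
  O: 2 × 15.999 = 31.998
Sum: 12×12.011 + 13×1.008 + 1×14.007 + 2×15.999 = 203.241 → 203.24 g/mol.

203.24 g/mol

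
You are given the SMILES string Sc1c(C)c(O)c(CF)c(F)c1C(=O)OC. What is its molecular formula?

C10H10F2O3S

Walk through each heavy atom and fill implicit hydrogens from standard valence (C 4, N 3, O 2, S 2, halogen 1); for lowercase aromatic atoms, an aromatic c carries 1 H when it has two neighbours and 0 H with three, and aromatic n carries 0 H:
  atom 1: S, bond orders sum to 1 (valence 2) → 1 H
  atom 2: aromatic c, 3 neighbours → 0 H
  atom 3: aromatic c, 3 neighbours → 0 H
  atom 4: C, bond orders sum to 1 (valence 4) → 3 H
  atom 5: aromatic c, 3 neighbours → 0 H
  atom 6: O, bond orders sum to 1 (valence 2) → 1 H
  atom 7: aromatic c, 3 neighbours → 0 H
  atom 8: C, bond orders sum to 2 (valence 4) → 2 H
  atom 9: F (halogen, monovalent) → 0 H
  atom 10: aromatic c, 3 neighbours → 0 H
  atom 11: F (halogen, monovalent) → 0 H
  atom 12: aromatic c, 3 neighbours → 0 H
  atom 13: C, bond orders sum to 4 (valence 4) → 0 H
  atom 14: O, bond orders sum to 2 (valence 2) → 0 H
  atom 15: O, bond orders sum to 2 (valence 2) → 0 H
  atom 16: C, bond orders sum to 1 (valence 4) → 3 H
Totals → C:10, H:10, F:2, O:3, S:1.
In Hill order: C10H10F2O3S.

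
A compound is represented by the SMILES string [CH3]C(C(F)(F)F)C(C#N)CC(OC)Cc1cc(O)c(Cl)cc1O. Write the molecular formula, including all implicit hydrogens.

Walk through each heavy atom and fill implicit hydrogens from standard valence (C 4, N 3, O 2, S 2, halogen 1); for lowercase aromatic atoms, an aromatic c carries 1 H when it has two neighbours and 0 H with three, and aromatic n carries 0 H:
  atom 1: C with explicit H count 3
  atom 2: C, bond orders sum to 3 (valence 4) → 1 H
  atom 3: C, bond orders sum to 4 (valence 4) → 0 H
  atom 4: F (halogen, monovalent) → 0 H
  atom 5: F (halogen, monovalent) → 0 H
  atom 6: F (halogen, monovalent) → 0 H
  atom 7: C, bond orders sum to 3 (valence 4) → 1 H
  atom 8: C, bond orders sum to 4 (valence 4) → 0 H
  atom 9: N, bond orders sum to 3 (valence 3) → 0 H
  atom 10: C, bond orders sum to 2 (valence 4) → 2 H
  atom 11: C, bond orders sum to 3 (valence 4) → 1 H
  atom 12: O, bond orders sum to 2 (valence 2) → 0 H
  atom 13: C, bond orders sum to 1 (valence 4) → 3 H
  atom 14: C, bond orders sum to 2 (valence 4) → 2 H
  atom 15: aromatic c, 3 neighbours → 0 H
  atom 16: aromatic c, 2 neighbours → 1 H
  atom 17: aromatic c, 3 neighbours → 0 H
  atom 18: O, bond orders sum to 1 (valence 2) → 1 H
  atom 19: aromatic c, 3 neighbours → 0 H
  atom 20: Cl (halogen, monovalent) → 0 H
  atom 21: aromatic c, 2 neighbours → 1 H
  atom 22: aromatic c, 3 neighbours → 0 H
  atom 23: O, bond orders sum to 1 (valence 2) → 1 H
Totals → C:15, H:17, Cl:1, F:3, N:1, O:3.

C15H17ClF3NO3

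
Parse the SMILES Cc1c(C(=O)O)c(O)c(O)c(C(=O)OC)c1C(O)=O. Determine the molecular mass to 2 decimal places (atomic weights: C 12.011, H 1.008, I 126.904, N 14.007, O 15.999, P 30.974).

First, the molecular formula is C11H10O8 (counting implicit H from valence).
  C: 11 × 12.011 = 132.121
  H: 10 × 1.008 = 10.080
  O: 8 × 15.999 = 127.992
Sum: 11×12.011 + 10×1.008 + 8×15.999 = 270.193 → 270.19 g/mol.

270.19 g/mol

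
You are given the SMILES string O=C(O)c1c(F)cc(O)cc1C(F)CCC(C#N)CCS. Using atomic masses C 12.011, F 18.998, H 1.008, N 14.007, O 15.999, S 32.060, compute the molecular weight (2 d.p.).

First, the molecular formula is C14H15F2NO3S (counting implicit H from valence).
  C: 14 × 12.011 = 168.154
  F: 2 × 18.998 = 37.996
  H: 15 × 1.008 = 15.120
  N: 1 × 14.007 = 14.007
  O: 3 × 15.999 = 47.997
  S: 1 × 32.060 = 32.060
Sum: 14×12.011 + 2×18.998 + 15×1.008 + 1×14.007 + 3×15.999 + 1×32.060 = 315.334 → 315.33 g/mol.

315.33 g/mol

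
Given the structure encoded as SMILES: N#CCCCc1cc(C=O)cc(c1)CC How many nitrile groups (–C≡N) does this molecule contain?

1

The nitrile motif appears at heavy-atom position 2 in the SMILES.
Other groups present: 1 aldehyde.
Nitrile count: 1.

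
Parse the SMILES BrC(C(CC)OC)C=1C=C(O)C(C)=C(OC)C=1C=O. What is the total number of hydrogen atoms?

19

Walk through each heavy atom and fill implicit hydrogens from standard valence (C 4, N 3, O 2, S 2, halogen 1):
  atom 1: Br (halogen, monovalent) → 0 H
  atom 2: C, bond orders sum to 3 (valence 4) → 1 H
  atom 3: C, bond orders sum to 3 (valence 4) → 1 H
  atom 4: C, bond orders sum to 2 (valence 4) → 2 H
  atom 5: C, bond orders sum to 1 (valence 4) → 3 H
  atom 6: O, bond orders sum to 2 (valence 2) → 0 H
  atom 7: C, bond orders sum to 1 (valence 4) → 3 H
  atom 8: C, bond orders sum to 4 (valence 4) → 0 H
  atom 9: C, bond orders sum to 3 (valence 4) → 1 H
  atom 10: C, bond orders sum to 4 (valence 4) → 0 H
  atom 11: O, bond orders sum to 1 (valence 2) → 1 H
  atom 12: C, bond orders sum to 4 (valence 4) → 0 H
  atom 13: C, bond orders sum to 1 (valence 4) → 3 H
  atom 14: C, bond orders sum to 4 (valence 4) → 0 H
  atom 15: O, bond orders sum to 2 (valence 2) → 0 H
  atom 16: C, bond orders sum to 1 (valence 4) → 3 H
  atom 17: C, bond orders sum to 4 (valence 4) → 0 H
  atom 18: C, bond orders sum to 3 (valence 4) → 1 H
  atom 19: O, bond orders sum to 2 (valence 2) → 0 H
Total hydrogens: 19.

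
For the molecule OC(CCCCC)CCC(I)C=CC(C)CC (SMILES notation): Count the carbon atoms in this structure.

Count every carbon token in the SMILES (each C, including those in ring-closure positions and inside branches).
Carbon count: 15.

15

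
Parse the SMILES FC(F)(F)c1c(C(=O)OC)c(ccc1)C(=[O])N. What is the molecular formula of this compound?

C10H8F3NO3

Walk through each heavy atom and fill implicit hydrogens from standard valence (C 4, N 3, O 2, S 2, halogen 1); for lowercase aromatic atoms, an aromatic c carries 1 H when it has two neighbours and 0 H with three, and aromatic n carries 0 H:
  atom 1: F (halogen, monovalent) → 0 H
  atom 2: C, bond orders sum to 4 (valence 4) → 0 H
  atom 3: F (halogen, monovalent) → 0 H
  atom 4: F (halogen, monovalent) → 0 H
  atom 5: aromatic c, 3 neighbours → 0 H
  atom 6: aromatic c, 3 neighbours → 0 H
  atom 7: C, bond orders sum to 4 (valence 4) → 0 H
  atom 8: O, bond orders sum to 2 (valence 2) → 0 H
  atom 9: O, bond orders sum to 2 (valence 2) → 0 H
  atom 10: C, bond orders sum to 1 (valence 4) → 3 H
  atom 11: aromatic c, 3 neighbours → 0 H
  atom 12: aromatic c, 2 neighbours → 1 H
  atom 13: aromatic c, 2 neighbours → 1 H
  atom 14: aromatic c, 2 neighbours → 1 H
  atom 15: C, bond orders sum to 4 (valence 4) → 0 H
  atom 16: O with explicit H count 0
  atom 17: N, bond orders sum to 1 (valence 3) → 2 H
Totals → C:10, H:8, F:3, N:1, O:3.
In Hill order: C10H8F3NO3.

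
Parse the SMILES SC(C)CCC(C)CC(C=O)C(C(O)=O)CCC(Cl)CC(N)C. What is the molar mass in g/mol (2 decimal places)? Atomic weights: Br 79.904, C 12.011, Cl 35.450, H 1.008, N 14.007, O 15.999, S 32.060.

First, the molecular formula is C17H32ClNO3S (counting implicit H from valence).
  C: 17 × 12.011 = 204.187
  Cl: 1 × 35.450 = 35.450
  H: 32 × 1.008 = 32.256
  N: 1 × 14.007 = 14.007
  O: 3 × 15.999 = 47.997
  S: 1 × 32.060 = 32.060
Sum: 17×12.011 + 1×35.450 + 32×1.008 + 1×14.007 + 3×15.999 + 1×32.060 = 365.957 → 365.96 g/mol.

365.96 g/mol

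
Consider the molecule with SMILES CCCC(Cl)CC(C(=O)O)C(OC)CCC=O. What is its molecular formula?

C12H21ClO4

Walk through each heavy atom and fill implicit hydrogens from standard valence (C 4, N 3, O 2, S 2, halogen 1):
  atom 1: C, bond orders sum to 1 (valence 4) → 3 H
  atom 2: C, bond orders sum to 2 (valence 4) → 2 H
  atom 3: C, bond orders sum to 2 (valence 4) → 2 H
  atom 4: C, bond orders sum to 3 (valence 4) → 1 H
  atom 5: Cl (halogen, monovalent) → 0 H
  atom 6: C, bond orders sum to 2 (valence 4) → 2 H
  atom 7: C, bond orders sum to 3 (valence 4) → 1 H
  atom 8: C, bond orders sum to 4 (valence 4) → 0 H
  atom 9: O, bond orders sum to 2 (valence 2) → 0 H
  atom 10: O, bond orders sum to 1 (valence 2) → 1 H
  atom 11: C, bond orders sum to 3 (valence 4) → 1 H
  atom 12: O, bond orders sum to 2 (valence 2) → 0 H
  atom 13: C, bond orders sum to 1 (valence 4) → 3 H
  atom 14: C, bond orders sum to 2 (valence 4) → 2 H
  atom 15: C, bond orders sum to 2 (valence 4) → 2 H
  atom 16: C, bond orders sum to 3 (valence 4) → 1 H
  atom 17: O, bond orders sum to 2 (valence 2) → 0 H
Totals → C:12, H:21, Cl:1, O:4.
In Hill order: C12H21ClO4.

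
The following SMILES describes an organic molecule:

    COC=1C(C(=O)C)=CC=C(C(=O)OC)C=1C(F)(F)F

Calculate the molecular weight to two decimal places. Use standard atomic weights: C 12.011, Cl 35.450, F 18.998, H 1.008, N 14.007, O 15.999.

First, the molecular formula is C12H11F3O4 (counting implicit H from valence).
  C: 12 × 12.011 = 144.132
  F: 3 × 18.998 = 56.994
  H: 11 × 1.008 = 11.088
  O: 4 × 15.999 = 63.996
Sum: 12×12.011 + 3×18.998 + 11×1.008 + 4×15.999 = 276.210 → 276.21 g/mol.

276.21 g/mol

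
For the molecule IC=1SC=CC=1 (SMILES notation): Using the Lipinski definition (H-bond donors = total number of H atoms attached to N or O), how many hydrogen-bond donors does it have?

Donors: find every N or O and count the H atoms it carries.
  (no N or O atoms present)
Lipinski HBD = 0.

0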